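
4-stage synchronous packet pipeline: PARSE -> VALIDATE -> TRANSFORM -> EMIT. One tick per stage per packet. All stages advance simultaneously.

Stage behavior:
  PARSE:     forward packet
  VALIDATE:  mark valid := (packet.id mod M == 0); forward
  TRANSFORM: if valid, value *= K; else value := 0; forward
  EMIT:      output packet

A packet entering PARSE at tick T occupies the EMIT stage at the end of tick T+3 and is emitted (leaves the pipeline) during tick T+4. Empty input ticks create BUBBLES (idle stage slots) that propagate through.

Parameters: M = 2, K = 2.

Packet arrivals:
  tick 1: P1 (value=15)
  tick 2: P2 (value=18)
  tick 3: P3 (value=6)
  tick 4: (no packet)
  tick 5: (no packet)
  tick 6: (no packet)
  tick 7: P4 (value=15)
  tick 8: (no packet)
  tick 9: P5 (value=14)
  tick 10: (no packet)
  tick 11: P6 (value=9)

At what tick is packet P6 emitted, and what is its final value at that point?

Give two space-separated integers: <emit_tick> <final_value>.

Answer: 15 18

Derivation:
Tick 1: [PARSE:P1(v=15,ok=F), VALIDATE:-, TRANSFORM:-, EMIT:-] out:-; in:P1
Tick 2: [PARSE:P2(v=18,ok=F), VALIDATE:P1(v=15,ok=F), TRANSFORM:-, EMIT:-] out:-; in:P2
Tick 3: [PARSE:P3(v=6,ok=F), VALIDATE:P2(v=18,ok=T), TRANSFORM:P1(v=0,ok=F), EMIT:-] out:-; in:P3
Tick 4: [PARSE:-, VALIDATE:P3(v=6,ok=F), TRANSFORM:P2(v=36,ok=T), EMIT:P1(v=0,ok=F)] out:-; in:-
Tick 5: [PARSE:-, VALIDATE:-, TRANSFORM:P3(v=0,ok=F), EMIT:P2(v=36,ok=T)] out:P1(v=0); in:-
Tick 6: [PARSE:-, VALIDATE:-, TRANSFORM:-, EMIT:P3(v=0,ok=F)] out:P2(v=36); in:-
Tick 7: [PARSE:P4(v=15,ok=F), VALIDATE:-, TRANSFORM:-, EMIT:-] out:P3(v=0); in:P4
Tick 8: [PARSE:-, VALIDATE:P4(v=15,ok=T), TRANSFORM:-, EMIT:-] out:-; in:-
Tick 9: [PARSE:P5(v=14,ok=F), VALIDATE:-, TRANSFORM:P4(v=30,ok=T), EMIT:-] out:-; in:P5
Tick 10: [PARSE:-, VALIDATE:P5(v=14,ok=F), TRANSFORM:-, EMIT:P4(v=30,ok=T)] out:-; in:-
Tick 11: [PARSE:P6(v=9,ok=F), VALIDATE:-, TRANSFORM:P5(v=0,ok=F), EMIT:-] out:P4(v=30); in:P6
Tick 12: [PARSE:-, VALIDATE:P6(v=9,ok=T), TRANSFORM:-, EMIT:P5(v=0,ok=F)] out:-; in:-
Tick 13: [PARSE:-, VALIDATE:-, TRANSFORM:P6(v=18,ok=T), EMIT:-] out:P5(v=0); in:-
Tick 14: [PARSE:-, VALIDATE:-, TRANSFORM:-, EMIT:P6(v=18,ok=T)] out:-; in:-
Tick 15: [PARSE:-, VALIDATE:-, TRANSFORM:-, EMIT:-] out:P6(v=18); in:-
P6: arrives tick 11, valid=True (id=6, id%2=0), emit tick 15, final value 18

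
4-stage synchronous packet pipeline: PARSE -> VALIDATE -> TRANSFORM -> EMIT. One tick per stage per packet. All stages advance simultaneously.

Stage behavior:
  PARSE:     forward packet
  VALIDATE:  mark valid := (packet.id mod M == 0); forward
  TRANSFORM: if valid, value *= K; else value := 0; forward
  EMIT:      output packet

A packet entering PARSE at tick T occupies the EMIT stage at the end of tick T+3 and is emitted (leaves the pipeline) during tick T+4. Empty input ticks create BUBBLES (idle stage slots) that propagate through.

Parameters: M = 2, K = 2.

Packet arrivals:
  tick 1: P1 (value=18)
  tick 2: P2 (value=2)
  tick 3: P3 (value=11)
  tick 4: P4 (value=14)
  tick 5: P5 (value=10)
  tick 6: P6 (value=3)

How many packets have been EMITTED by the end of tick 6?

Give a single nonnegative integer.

Answer: 2

Derivation:
Tick 1: [PARSE:P1(v=18,ok=F), VALIDATE:-, TRANSFORM:-, EMIT:-] out:-; in:P1
Tick 2: [PARSE:P2(v=2,ok=F), VALIDATE:P1(v=18,ok=F), TRANSFORM:-, EMIT:-] out:-; in:P2
Tick 3: [PARSE:P3(v=11,ok=F), VALIDATE:P2(v=2,ok=T), TRANSFORM:P1(v=0,ok=F), EMIT:-] out:-; in:P3
Tick 4: [PARSE:P4(v=14,ok=F), VALIDATE:P3(v=11,ok=F), TRANSFORM:P2(v=4,ok=T), EMIT:P1(v=0,ok=F)] out:-; in:P4
Tick 5: [PARSE:P5(v=10,ok=F), VALIDATE:P4(v=14,ok=T), TRANSFORM:P3(v=0,ok=F), EMIT:P2(v=4,ok=T)] out:P1(v=0); in:P5
Tick 6: [PARSE:P6(v=3,ok=F), VALIDATE:P5(v=10,ok=F), TRANSFORM:P4(v=28,ok=T), EMIT:P3(v=0,ok=F)] out:P2(v=4); in:P6
Emitted by tick 6: ['P1', 'P2']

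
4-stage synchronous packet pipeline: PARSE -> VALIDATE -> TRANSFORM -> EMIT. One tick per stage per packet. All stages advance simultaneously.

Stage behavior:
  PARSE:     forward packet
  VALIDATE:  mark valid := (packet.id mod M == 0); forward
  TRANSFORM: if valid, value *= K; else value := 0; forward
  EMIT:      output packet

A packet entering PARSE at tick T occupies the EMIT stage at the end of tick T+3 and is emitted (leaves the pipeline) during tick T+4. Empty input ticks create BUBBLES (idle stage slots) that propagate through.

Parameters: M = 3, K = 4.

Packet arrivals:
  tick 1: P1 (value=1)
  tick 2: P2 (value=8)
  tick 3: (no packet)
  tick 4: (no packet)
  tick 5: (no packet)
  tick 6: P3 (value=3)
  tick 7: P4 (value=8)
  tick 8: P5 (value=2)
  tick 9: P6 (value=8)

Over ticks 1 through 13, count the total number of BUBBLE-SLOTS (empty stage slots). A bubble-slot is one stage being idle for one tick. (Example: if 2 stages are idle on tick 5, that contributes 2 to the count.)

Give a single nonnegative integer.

Answer: 28

Derivation:
Tick 1: [PARSE:P1(v=1,ok=F), VALIDATE:-, TRANSFORM:-, EMIT:-] out:-; bubbles=3
Tick 2: [PARSE:P2(v=8,ok=F), VALIDATE:P1(v=1,ok=F), TRANSFORM:-, EMIT:-] out:-; bubbles=2
Tick 3: [PARSE:-, VALIDATE:P2(v=8,ok=F), TRANSFORM:P1(v=0,ok=F), EMIT:-] out:-; bubbles=2
Tick 4: [PARSE:-, VALIDATE:-, TRANSFORM:P2(v=0,ok=F), EMIT:P1(v=0,ok=F)] out:-; bubbles=2
Tick 5: [PARSE:-, VALIDATE:-, TRANSFORM:-, EMIT:P2(v=0,ok=F)] out:P1(v=0); bubbles=3
Tick 6: [PARSE:P3(v=3,ok=F), VALIDATE:-, TRANSFORM:-, EMIT:-] out:P2(v=0); bubbles=3
Tick 7: [PARSE:P4(v=8,ok=F), VALIDATE:P3(v=3,ok=T), TRANSFORM:-, EMIT:-] out:-; bubbles=2
Tick 8: [PARSE:P5(v=2,ok=F), VALIDATE:P4(v=8,ok=F), TRANSFORM:P3(v=12,ok=T), EMIT:-] out:-; bubbles=1
Tick 9: [PARSE:P6(v=8,ok=F), VALIDATE:P5(v=2,ok=F), TRANSFORM:P4(v=0,ok=F), EMIT:P3(v=12,ok=T)] out:-; bubbles=0
Tick 10: [PARSE:-, VALIDATE:P6(v=8,ok=T), TRANSFORM:P5(v=0,ok=F), EMIT:P4(v=0,ok=F)] out:P3(v=12); bubbles=1
Tick 11: [PARSE:-, VALIDATE:-, TRANSFORM:P6(v=32,ok=T), EMIT:P5(v=0,ok=F)] out:P4(v=0); bubbles=2
Tick 12: [PARSE:-, VALIDATE:-, TRANSFORM:-, EMIT:P6(v=32,ok=T)] out:P5(v=0); bubbles=3
Tick 13: [PARSE:-, VALIDATE:-, TRANSFORM:-, EMIT:-] out:P6(v=32); bubbles=4
Total bubble-slots: 28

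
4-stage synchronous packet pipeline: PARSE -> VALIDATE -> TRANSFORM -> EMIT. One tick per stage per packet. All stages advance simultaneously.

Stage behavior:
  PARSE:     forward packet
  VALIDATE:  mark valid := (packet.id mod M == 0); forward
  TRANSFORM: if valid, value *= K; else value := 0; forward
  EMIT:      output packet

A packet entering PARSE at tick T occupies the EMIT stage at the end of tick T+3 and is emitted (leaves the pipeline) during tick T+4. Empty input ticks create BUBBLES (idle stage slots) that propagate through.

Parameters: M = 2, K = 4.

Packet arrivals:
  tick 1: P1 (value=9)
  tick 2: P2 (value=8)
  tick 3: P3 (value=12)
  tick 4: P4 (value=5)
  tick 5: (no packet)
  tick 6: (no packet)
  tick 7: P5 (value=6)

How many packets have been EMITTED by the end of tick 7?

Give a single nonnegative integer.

Tick 1: [PARSE:P1(v=9,ok=F), VALIDATE:-, TRANSFORM:-, EMIT:-] out:-; in:P1
Tick 2: [PARSE:P2(v=8,ok=F), VALIDATE:P1(v=9,ok=F), TRANSFORM:-, EMIT:-] out:-; in:P2
Tick 3: [PARSE:P3(v=12,ok=F), VALIDATE:P2(v=8,ok=T), TRANSFORM:P1(v=0,ok=F), EMIT:-] out:-; in:P3
Tick 4: [PARSE:P4(v=5,ok=F), VALIDATE:P3(v=12,ok=F), TRANSFORM:P2(v=32,ok=T), EMIT:P1(v=0,ok=F)] out:-; in:P4
Tick 5: [PARSE:-, VALIDATE:P4(v=5,ok=T), TRANSFORM:P3(v=0,ok=F), EMIT:P2(v=32,ok=T)] out:P1(v=0); in:-
Tick 6: [PARSE:-, VALIDATE:-, TRANSFORM:P4(v=20,ok=T), EMIT:P3(v=0,ok=F)] out:P2(v=32); in:-
Tick 7: [PARSE:P5(v=6,ok=F), VALIDATE:-, TRANSFORM:-, EMIT:P4(v=20,ok=T)] out:P3(v=0); in:P5
Emitted by tick 7: ['P1', 'P2', 'P3']

Answer: 3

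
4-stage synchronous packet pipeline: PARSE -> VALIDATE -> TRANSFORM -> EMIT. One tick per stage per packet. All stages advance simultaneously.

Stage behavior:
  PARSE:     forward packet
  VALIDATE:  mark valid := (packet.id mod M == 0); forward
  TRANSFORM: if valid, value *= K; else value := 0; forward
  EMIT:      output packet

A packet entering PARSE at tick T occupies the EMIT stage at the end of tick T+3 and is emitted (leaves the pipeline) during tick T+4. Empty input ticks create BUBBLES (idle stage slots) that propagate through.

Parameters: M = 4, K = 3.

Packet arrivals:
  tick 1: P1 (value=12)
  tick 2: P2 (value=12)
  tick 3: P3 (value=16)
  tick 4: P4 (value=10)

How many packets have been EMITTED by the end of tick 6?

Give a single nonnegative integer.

Tick 1: [PARSE:P1(v=12,ok=F), VALIDATE:-, TRANSFORM:-, EMIT:-] out:-; in:P1
Tick 2: [PARSE:P2(v=12,ok=F), VALIDATE:P1(v=12,ok=F), TRANSFORM:-, EMIT:-] out:-; in:P2
Tick 3: [PARSE:P3(v=16,ok=F), VALIDATE:P2(v=12,ok=F), TRANSFORM:P1(v=0,ok=F), EMIT:-] out:-; in:P3
Tick 4: [PARSE:P4(v=10,ok=F), VALIDATE:P3(v=16,ok=F), TRANSFORM:P2(v=0,ok=F), EMIT:P1(v=0,ok=F)] out:-; in:P4
Tick 5: [PARSE:-, VALIDATE:P4(v=10,ok=T), TRANSFORM:P3(v=0,ok=F), EMIT:P2(v=0,ok=F)] out:P1(v=0); in:-
Tick 6: [PARSE:-, VALIDATE:-, TRANSFORM:P4(v=30,ok=T), EMIT:P3(v=0,ok=F)] out:P2(v=0); in:-
Emitted by tick 6: ['P1', 'P2']

Answer: 2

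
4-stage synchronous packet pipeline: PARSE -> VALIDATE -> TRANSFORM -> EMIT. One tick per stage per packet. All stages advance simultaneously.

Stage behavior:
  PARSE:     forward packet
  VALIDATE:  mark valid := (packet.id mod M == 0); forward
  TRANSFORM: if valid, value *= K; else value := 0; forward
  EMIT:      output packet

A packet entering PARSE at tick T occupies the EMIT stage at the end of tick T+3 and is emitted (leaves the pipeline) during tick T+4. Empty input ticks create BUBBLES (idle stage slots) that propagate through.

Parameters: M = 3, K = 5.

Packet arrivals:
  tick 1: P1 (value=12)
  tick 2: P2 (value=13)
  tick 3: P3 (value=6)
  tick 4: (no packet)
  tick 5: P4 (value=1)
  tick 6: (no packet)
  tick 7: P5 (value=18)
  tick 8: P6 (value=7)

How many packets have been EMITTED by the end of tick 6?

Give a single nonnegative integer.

Answer: 2

Derivation:
Tick 1: [PARSE:P1(v=12,ok=F), VALIDATE:-, TRANSFORM:-, EMIT:-] out:-; in:P1
Tick 2: [PARSE:P2(v=13,ok=F), VALIDATE:P1(v=12,ok=F), TRANSFORM:-, EMIT:-] out:-; in:P2
Tick 3: [PARSE:P3(v=6,ok=F), VALIDATE:P2(v=13,ok=F), TRANSFORM:P1(v=0,ok=F), EMIT:-] out:-; in:P3
Tick 4: [PARSE:-, VALIDATE:P3(v=6,ok=T), TRANSFORM:P2(v=0,ok=F), EMIT:P1(v=0,ok=F)] out:-; in:-
Tick 5: [PARSE:P4(v=1,ok=F), VALIDATE:-, TRANSFORM:P3(v=30,ok=T), EMIT:P2(v=0,ok=F)] out:P1(v=0); in:P4
Tick 6: [PARSE:-, VALIDATE:P4(v=1,ok=F), TRANSFORM:-, EMIT:P3(v=30,ok=T)] out:P2(v=0); in:-
Emitted by tick 6: ['P1', 'P2']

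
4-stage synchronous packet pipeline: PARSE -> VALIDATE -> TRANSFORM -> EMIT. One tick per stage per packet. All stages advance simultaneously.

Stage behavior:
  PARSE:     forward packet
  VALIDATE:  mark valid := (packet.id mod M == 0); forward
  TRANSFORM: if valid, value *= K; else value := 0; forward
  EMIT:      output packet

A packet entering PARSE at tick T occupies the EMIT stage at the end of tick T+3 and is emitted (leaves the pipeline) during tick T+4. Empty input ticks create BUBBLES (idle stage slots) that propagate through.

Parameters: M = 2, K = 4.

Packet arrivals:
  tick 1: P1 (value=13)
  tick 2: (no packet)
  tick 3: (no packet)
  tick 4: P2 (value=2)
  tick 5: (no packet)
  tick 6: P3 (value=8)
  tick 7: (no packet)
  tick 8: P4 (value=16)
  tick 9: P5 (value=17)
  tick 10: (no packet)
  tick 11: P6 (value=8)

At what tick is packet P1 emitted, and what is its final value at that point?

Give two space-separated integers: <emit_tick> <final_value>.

Answer: 5 0

Derivation:
Tick 1: [PARSE:P1(v=13,ok=F), VALIDATE:-, TRANSFORM:-, EMIT:-] out:-; in:P1
Tick 2: [PARSE:-, VALIDATE:P1(v=13,ok=F), TRANSFORM:-, EMIT:-] out:-; in:-
Tick 3: [PARSE:-, VALIDATE:-, TRANSFORM:P1(v=0,ok=F), EMIT:-] out:-; in:-
Tick 4: [PARSE:P2(v=2,ok=F), VALIDATE:-, TRANSFORM:-, EMIT:P1(v=0,ok=F)] out:-; in:P2
Tick 5: [PARSE:-, VALIDATE:P2(v=2,ok=T), TRANSFORM:-, EMIT:-] out:P1(v=0); in:-
Tick 6: [PARSE:P3(v=8,ok=F), VALIDATE:-, TRANSFORM:P2(v=8,ok=T), EMIT:-] out:-; in:P3
Tick 7: [PARSE:-, VALIDATE:P3(v=8,ok=F), TRANSFORM:-, EMIT:P2(v=8,ok=T)] out:-; in:-
Tick 8: [PARSE:P4(v=16,ok=F), VALIDATE:-, TRANSFORM:P3(v=0,ok=F), EMIT:-] out:P2(v=8); in:P4
Tick 9: [PARSE:P5(v=17,ok=F), VALIDATE:P4(v=16,ok=T), TRANSFORM:-, EMIT:P3(v=0,ok=F)] out:-; in:P5
Tick 10: [PARSE:-, VALIDATE:P5(v=17,ok=F), TRANSFORM:P4(v=64,ok=T), EMIT:-] out:P3(v=0); in:-
Tick 11: [PARSE:P6(v=8,ok=F), VALIDATE:-, TRANSFORM:P5(v=0,ok=F), EMIT:P4(v=64,ok=T)] out:-; in:P6
Tick 12: [PARSE:-, VALIDATE:P6(v=8,ok=T), TRANSFORM:-, EMIT:P5(v=0,ok=F)] out:P4(v=64); in:-
Tick 13: [PARSE:-, VALIDATE:-, TRANSFORM:P6(v=32,ok=T), EMIT:-] out:P5(v=0); in:-
Tick 14: [PARSE:-, VALIDATE:-, TRANSFORM:-, EMIT:P6(v=32,ok=T)] out:-; in:-
Tick 15: [PARSE:-, VALIDATE:-, TRANSFORM:-, EMIT:-] out:P6(v=32); in:-
P1: arrives tick 1, valid=False (id=1, id%2=1), emit tick 5, final value 0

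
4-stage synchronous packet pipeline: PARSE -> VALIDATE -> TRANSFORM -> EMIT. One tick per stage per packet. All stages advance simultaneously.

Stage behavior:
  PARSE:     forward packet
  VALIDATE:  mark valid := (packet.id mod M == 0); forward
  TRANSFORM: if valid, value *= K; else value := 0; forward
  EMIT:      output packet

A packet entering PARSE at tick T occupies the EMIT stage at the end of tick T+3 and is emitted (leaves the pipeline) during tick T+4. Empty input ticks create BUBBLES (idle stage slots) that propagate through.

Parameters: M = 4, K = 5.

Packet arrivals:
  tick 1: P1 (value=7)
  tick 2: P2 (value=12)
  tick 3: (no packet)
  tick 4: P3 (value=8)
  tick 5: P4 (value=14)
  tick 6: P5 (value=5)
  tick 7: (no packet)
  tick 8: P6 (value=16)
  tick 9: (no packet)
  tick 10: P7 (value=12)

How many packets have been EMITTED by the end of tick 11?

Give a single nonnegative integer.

Tick 1: [PARSE:P1(v=7,ok=F), VALIDATE:-, TRANSFORM:-, EMIT:-] out:-; in:P1
Tick 2: [PARSE:P2(v=12,ok=F), VALIDATE:P1(v=7,ok=F), TRANSFORM:-, EMIT:-] out:-; in:P2
Tick 3: [PARSE:-, VALIDATE:P2(v=12,ok=F), TRANSFORM:P1(v=0,ok=F), EMIT:-] out:-; in:-
Tick 4: [PARSE:P3(v=8,ok=F), VALIDATE:-, TRANSFORM:P2(v=0,ok=F), EMIT:P1(v=0,ok=F)] out:-; in:P3
Tick 5: [PARSE:P4(v=14,ok=F), VALIDATE:P3(v=8,ok=F), TRANSFORM:-, EMIT:P2(v=0,ok=F)] out:P1(v=0); in:P4
Tick 6: [PARSE:P5(v=5,ok=F), VALIDATE:P4(v=14,ok=T), TRANSFORM:P3(v=0,ok=F), EMIT:-] out:P2(v=0); in:P5
Tick 7: [PARSE:-, VALIDATE:P5(v=5,ok=F), TRANSFORM:P4(v=70,ok=T), EMIT:P3(v=0,ok=F)] out:-; in:-
Tick 8: [PARSE:P6(v=16,ok=F), VALIDATE:-, TRANSFORM:P5(v=0,ok=F), EMIT:P4(v=70,ok=T)] out:P3(v=0); in:P6
Tick 9: [PARSE:-, VALIDATE:P6(v=16,ok=F), TRANSFORM:-, EMIT:P5(v=0,ok=F)] out:P4(v=70); in:-
Tick 10: [PARSE:P7(v=12,ok=F), VALIDATE:-, TRANSFORM:P6(v=0,ok=F), EMIT:-] out:P5(v=0); in:P7
Tick 11: [PARSE:-, VALIDATE:P7(v=12,ok=F), TRANSFORM:-, EMIT:P6(v=0,ok=F)] out:-; in:-
Emitted by tick 11: ['P1', 'P2', 'P3', 'P4', 'P5']

Answer: 5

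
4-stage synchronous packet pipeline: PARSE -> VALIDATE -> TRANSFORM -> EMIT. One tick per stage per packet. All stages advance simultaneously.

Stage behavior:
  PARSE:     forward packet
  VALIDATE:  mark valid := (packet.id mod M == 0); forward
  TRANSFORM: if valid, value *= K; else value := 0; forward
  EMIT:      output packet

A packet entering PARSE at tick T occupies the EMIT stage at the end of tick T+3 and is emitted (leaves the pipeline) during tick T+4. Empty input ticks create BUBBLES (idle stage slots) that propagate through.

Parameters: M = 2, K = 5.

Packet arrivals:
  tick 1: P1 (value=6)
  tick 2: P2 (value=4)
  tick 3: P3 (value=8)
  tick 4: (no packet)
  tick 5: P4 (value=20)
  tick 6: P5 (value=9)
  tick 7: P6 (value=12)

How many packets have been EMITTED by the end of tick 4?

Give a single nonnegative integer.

Tick 1: [PARSE:P1(v=6,ok=F), VALIDATE:-, TRANSFORM:-, EMIT:-] out:-; in:P1
Tick 2: [PARSE:P2(v=4,ok=F), VALIDATE:P1(v=6,ok=F), TRANSFORM:-, EMIT:-] out:-; in:P2
Tick 3: [PARSE:P3(v=8,ok=F), VALIDATE:P2(v=4,ok=T), TRANSFORM:P1(v=0,ok=F), EMIT:-] out:-; in:P3
Tick 4: [PARSE:-, VALIDATE:P3(v=8,ok=F), TRANSFORM:P2(v=20,ok=T), EMIT:P1(v=0,ok=F)] out:-; in:-
Emitted by tick 4: []

Answer: 0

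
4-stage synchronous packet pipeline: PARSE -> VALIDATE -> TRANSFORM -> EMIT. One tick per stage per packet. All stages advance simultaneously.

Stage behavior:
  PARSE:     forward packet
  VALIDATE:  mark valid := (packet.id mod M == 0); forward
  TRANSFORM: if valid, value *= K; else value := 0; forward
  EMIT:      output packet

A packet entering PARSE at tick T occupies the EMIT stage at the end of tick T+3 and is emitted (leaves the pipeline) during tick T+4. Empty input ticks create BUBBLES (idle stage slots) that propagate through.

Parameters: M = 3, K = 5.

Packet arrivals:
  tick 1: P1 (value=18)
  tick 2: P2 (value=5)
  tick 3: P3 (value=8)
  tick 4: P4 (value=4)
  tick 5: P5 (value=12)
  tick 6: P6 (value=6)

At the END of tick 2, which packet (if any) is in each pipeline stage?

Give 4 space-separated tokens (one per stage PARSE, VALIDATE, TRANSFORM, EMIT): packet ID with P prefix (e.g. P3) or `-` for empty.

Tick 1: [PARSE:P1(v=18,ok=F), VALIDATE:-, TRANSFORM:-, EMIT:-] out:-; in:P1
Tick 2: [PARSE:P2(v=5,ok=F), VALIDATE:P1(v=18,ok=F), TRANSFORM:-, EMIT:-] out:-; in:P2
At end of tick 2: ['P2', 'P1', '-', '-']

Answer: P2 P1 - -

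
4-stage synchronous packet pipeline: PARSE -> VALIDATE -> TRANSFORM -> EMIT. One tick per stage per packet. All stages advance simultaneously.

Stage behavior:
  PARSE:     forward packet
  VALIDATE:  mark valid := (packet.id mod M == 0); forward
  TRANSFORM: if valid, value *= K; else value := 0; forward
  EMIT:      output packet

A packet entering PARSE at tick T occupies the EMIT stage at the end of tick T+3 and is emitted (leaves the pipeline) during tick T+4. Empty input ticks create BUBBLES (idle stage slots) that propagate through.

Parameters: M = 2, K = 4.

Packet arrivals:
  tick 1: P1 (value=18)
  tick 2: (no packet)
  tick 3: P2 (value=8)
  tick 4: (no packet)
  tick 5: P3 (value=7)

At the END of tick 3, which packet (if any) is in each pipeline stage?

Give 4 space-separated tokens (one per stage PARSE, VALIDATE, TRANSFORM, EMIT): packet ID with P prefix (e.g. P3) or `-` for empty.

Answer: P2 - P1 -

Derivation:
Tick 1: [PARSE:P1(v=18,ok=F), VALIDATE:-, TRANSFORM:-, EMIT:-] out:-; in:P1
Tick 2: [PARSE:-, VALIDATE:P1(v=18,ok=F), TRANSFORM:-, EMIT:-] out:-; in:-
Tick 3: [PARSE:P2(v=8,ok=F), VALIDATE:-, TRANSFORM:P1(v=0,ok=F), EMIT:-] out:-; in:P2
At end of tick 3: ['P2', '-', 'P1', '-']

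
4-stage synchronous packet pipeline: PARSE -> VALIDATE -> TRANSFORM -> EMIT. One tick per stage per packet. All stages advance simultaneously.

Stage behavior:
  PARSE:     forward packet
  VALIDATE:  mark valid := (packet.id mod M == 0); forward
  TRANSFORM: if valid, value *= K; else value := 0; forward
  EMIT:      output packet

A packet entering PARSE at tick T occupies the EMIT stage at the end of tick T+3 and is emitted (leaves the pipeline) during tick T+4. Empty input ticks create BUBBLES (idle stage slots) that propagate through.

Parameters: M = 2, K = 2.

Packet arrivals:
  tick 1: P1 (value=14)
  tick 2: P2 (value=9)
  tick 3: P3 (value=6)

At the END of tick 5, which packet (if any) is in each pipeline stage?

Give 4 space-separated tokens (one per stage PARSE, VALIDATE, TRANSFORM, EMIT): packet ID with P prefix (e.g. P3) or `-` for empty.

Tick 1: [PARSE:P1(v=14,ok=F), VALIDATE:-, TRANSFORM:-, EMIT:-] out:-; in:P1
Tick 2: [PARSE:P2(v=9,ok=F), VALIDATE:P1(v=14,ok=F), TRANSFORM:-, EMIT:-] out:-; in:P2
Tick 3: [PARSE:P3(v=6,ok=F), VALIDATE:P2(v=9,ok=T), TRANSFORM:P1(v=0,ok=F), EMIT:-] out:-; in:P3
Tick 4: [PARSE:-, VALIDATE:P3(v=6,ok=F), TRANSFORM:P2(v=18,ok=T), EMIT:P1(v=0,ok=F)] out:-; in:-
Tick 5: [PARSE:-, VALIDATE:-, TRANSFORM:P3(v=0,ok=F), EMIT:P2(v=18,ok=T)] out:P1(v=0); in:-
At end of tick 5: ['-', '-', 'P3', 'P2']

Answer: - - P3 P2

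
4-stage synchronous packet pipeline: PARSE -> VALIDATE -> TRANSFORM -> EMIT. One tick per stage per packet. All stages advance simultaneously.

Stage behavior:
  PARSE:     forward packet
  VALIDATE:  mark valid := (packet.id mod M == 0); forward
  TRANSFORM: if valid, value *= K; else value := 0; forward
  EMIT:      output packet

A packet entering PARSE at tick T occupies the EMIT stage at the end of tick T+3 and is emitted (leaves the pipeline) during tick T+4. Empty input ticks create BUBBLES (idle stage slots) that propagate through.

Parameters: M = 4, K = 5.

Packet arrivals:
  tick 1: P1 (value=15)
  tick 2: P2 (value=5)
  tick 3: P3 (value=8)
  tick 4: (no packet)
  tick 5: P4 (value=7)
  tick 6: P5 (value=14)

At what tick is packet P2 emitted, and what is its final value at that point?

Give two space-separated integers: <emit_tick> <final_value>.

Tick 1: [PARSE:P1(v=15,ok=F), VALIDATE:-, TRANSFORM:-, EMIT:-] out:-; in:P1
Tick 2: [PARSE:P2(v=5,ok=F), VALIDATE:P1(v=15,ok=F), TRANSFORM:-, EMIT:-] out:-; in:P2
Tick 3: [PARSE:P3(v=8,ok=F), VALIDATE:P2(v=5,ok=F), TRANSFORM:P1(v=0,ok=F), EMIT:-] out:-; in:P3
Tick 4: [PARSE:-, VALIDATE:P3(v=8,ok=F), TRANSFORM:P2(v=0,ok=F), EMIT:P1(v=0,ok=F)] out:-; in:-
Tick 5: [PARSE:P4(v=7,ok=F), VALIDATE:-, TRANSFORM:P3(v=0,ok=F), EMIT:P2(v=0,ok=F)] out:P1(v=0); in:P4
Tick 6: [PARSE:P5(v=14,ok=F), VALIDATE:P4(v=7,ok=T), TRANSFORM:-, EMIT:P3(v=0,ok=F)] out:P2(v=0); in:P5
Tick 7: [PARSE:-, VALIDATE:P5(v=14,ok=F), TRANSFORM:P4(v=35,ok=T), EMIT:-] out:P3(v=0); in:-
Tick 8: [PARSE:-, VALIDATE:-, TRANSFORM:P5(v=0,ok=F), EMIT:P4(v=35,ok=T)] out:-; in:-
Tick 9: [PARSE:-, VALIDATE:-, TRANSFORM:-, EMIT:P5(v=0,ok=F)] out:P4(v=35); in:-
Tick 10: [PARSE:-, VALIDATE:-, TRANSFORM:-, EMIT:-] out:P5(v=0); in:-
P2: arrives tick 2, valid=False (id=2, id%4=2), emit tick 6, final value 0

Answer: 6 0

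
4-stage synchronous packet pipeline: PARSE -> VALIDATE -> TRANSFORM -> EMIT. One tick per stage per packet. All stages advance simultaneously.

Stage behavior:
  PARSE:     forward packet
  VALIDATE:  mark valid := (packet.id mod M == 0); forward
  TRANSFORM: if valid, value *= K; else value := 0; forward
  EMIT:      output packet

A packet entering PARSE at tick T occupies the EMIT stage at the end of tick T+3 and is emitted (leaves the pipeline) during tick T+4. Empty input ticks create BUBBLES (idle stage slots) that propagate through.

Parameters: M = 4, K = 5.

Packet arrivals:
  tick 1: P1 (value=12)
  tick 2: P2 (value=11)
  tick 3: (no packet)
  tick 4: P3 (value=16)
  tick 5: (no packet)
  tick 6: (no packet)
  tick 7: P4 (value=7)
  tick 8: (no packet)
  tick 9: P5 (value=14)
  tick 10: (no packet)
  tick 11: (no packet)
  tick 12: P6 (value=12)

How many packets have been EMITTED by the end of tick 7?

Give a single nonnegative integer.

Answer: 2

Derivation:
Tick 1: [PARSE:P1(v=12,ok=F), VALIDATE:-, TRANSFORM:-, EMIT:-] out:-; in:P1
Tick 2: [PARSE:P2(v=11,ok=F), VALIDATE:P1(v=12,ok=F), TRANSFORM:-, EMIT:-] out:-; in:P2
Tick 3: [PARSE:-, VALIDATE:P2(v=11,ok=F), TRANSFORM:P1(v=0,ok=F), EMIT:-] out:-; in:-
Tick 4: [PARSE:P3(v=16,ok=F), VALIDATE:-, TRANSFORM:P2(v=0,ok=F), EMIT:P1(v=0,ok=F)] out:-; in:P3
Tick 5: [PARSE:-, VALIDATE:P3(v=16,ok=F), TRANSFORM:-, EMIT:P2(v=0,ok=F)] out:P1(v=0); in:-
Tick 6: [PARSE:-, VALIDATE:-, TRANSFORM:P3(v=0,ok=F), EMIT:-] out:P2(v=0); in:-
Tick 7: [PARSE:P4(v=7,ok=F), VALIDATE:-, TRANSFORM:-, EMIT:P3(v=0,ok=F)] out:-; in:P4
Emitted by tick 7: ['P1', 'P2']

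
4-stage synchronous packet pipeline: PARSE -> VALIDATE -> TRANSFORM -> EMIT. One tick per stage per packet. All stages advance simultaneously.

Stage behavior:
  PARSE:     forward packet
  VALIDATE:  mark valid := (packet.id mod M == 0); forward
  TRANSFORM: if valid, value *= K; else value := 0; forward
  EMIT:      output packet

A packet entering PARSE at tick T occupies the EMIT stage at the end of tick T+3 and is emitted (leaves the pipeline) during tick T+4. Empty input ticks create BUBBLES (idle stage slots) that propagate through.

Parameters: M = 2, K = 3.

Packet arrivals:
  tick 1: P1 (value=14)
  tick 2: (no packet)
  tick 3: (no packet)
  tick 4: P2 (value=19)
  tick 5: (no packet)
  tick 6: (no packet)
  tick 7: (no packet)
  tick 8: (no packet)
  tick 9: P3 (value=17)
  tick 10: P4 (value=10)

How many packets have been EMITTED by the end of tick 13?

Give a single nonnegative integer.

Tick 1: [PARSE:P1(v=14,ok=F), VALIDATE:-, TRANSFORM:-, EMIT:-] out:-; in:P1
Tick 2: [PARSE:-, VALIDATE:P1(v=14,ok=F), TRANSFORM:-, EMIT:-] out:-; in:-
Tick 3: [PARSE:-, VALIDATE:-, TRANSFORM:P1(v=0,ok=F), EMIT:-] out:-; in:-
Tick 4: [PARSE:P2(v=19,ok=F), VALIDATE:-, TRANSFORM:-, EMIT:P1(v=0,ok=F)] out:-; in:P2
Tick 5: [PARSE:-, VALIDATE:P2(v=19,ok=T), TRANSFORM:-, EMIT:-] out:P1(v=0); in:-
Tick 6: [PARSE:-, VALIDATE:-, TRANSFORM:P2(v=57,ok=T), EMIT:-] out:-; in:-
Tick 7: [PARSE:-, VALIDATE:-, TRANSFORM:-, EMIT:P2(v=57,ok=T)] out:-; in:-
Tick 8: [PARSE:-, VALIDATE:-, TRANSFORM:-, EMIT:-] out:P2(v=57); in:-
Tick 9: [PARSE:P3(v=17,ok=F), VALIDATE:-, TRANSFORM:-, EMIT:-] out:-; in:P3
Tick 10: [PARSE:P4(v=10,ok=F), VALIDATE:P3(v=17,ok=F), TRANSFORM:-, EMIT:-] out:-; in:P4
Tick 11: [PARSE:-, VALIDATE:P4(v=10,ok=T), TRANSFORM:P3(v=0,ok=F), EMIT:-] out:-; in:-
Tick 12: [PARSE:-, VALIDATE:-, TRANSFORM:P4(v=30,ok=T), EMIT:P3(v=0,ok=F)] out:-; in:-
Tick 13: [PARSE:-, VALIDATE:-, TRANSFORM:-, EMIT:P4(v=30,ok=T)] out:P3(v=0); in:-
Emitted by tick 13: ['P1', 'P2', 'P3']

Answer: 3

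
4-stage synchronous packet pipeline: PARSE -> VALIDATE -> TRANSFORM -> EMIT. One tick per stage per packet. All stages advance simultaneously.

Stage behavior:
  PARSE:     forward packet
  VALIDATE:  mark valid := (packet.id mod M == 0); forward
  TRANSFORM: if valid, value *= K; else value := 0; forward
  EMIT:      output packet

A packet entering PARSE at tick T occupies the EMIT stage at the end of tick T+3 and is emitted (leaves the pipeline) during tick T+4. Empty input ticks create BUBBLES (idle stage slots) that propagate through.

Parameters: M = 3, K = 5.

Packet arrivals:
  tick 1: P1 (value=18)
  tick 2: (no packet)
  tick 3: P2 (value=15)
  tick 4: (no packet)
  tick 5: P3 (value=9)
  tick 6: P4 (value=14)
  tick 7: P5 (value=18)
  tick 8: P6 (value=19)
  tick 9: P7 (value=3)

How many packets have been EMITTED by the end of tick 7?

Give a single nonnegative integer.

Tick 1: [PARSE:P1(v=18,ok=F), VALIDATE:-, TRANSFORM:-, EMIT:-] out:-; in:P1
Tick 2: [PARSE:-, VALIDATE:P1(v=18,ok=F), TRANSFORM:-, EMIT:-] out:-; in:-
Tick 3: [PARSE:P2(v=15,ok=F), VALIDATE:-, TRANSFORM:P1(v=0,ok=F), EMIT:-] out:-; in:P2
Tick 4: [PARSE:-, VALIDATE:P2(v=15,ok=F), TRANSFORM:-, EMIT:P1(v=0,ok=F)] out:-; in:-
Tick 5: [PARSE:P3(v=9,ok=F), VALIDATE:-, TRANSFORM:P2(v=0,ok=F), EMIT:-] out:P1(v=0); in:P3
Tick 6: [PARSE:P4(v=14,ok=F), VALIDATE:P3(v=9,ok=T), TRANSFORM:-, EMIT:P2(v=0,ok=F)] out:-; in:P4
Tick 7: [PARSE:P5(v=18,ok=F), VALIDATE:P4(v=14,ok=F), TRANSFORM:P3(v=45,ok=T), EMIT:-] out:P2(v=0); in:P5
Emitted by tick 7: ['P1', 'P2']

Answer: 2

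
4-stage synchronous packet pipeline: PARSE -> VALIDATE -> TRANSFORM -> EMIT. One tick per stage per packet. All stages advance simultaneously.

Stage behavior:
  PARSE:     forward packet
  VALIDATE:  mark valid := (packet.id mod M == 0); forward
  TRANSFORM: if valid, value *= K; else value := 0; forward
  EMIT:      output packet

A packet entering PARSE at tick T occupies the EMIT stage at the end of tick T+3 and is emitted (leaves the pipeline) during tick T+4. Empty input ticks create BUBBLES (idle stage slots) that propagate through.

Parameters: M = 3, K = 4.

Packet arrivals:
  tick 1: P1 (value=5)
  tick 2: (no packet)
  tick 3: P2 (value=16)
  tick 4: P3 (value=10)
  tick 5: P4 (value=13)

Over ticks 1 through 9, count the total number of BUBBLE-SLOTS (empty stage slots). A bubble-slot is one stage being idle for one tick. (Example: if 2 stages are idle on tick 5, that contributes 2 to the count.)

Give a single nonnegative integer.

Answer: 20

Derivation:
Tick 1: [PARSE:P1(v=5,ok=F), VALIDATE:-, TRANSFORM:-, EMIT:-] out:-; bubbles=3
Tick 2: [PARSE:-, VALIDATE:P1(v=5,ok=F), TRANSFORM:-, EMIT:-] out:-; bubbles=3
Tick 3: [PARSE:P2(v=16,ok=F), VALIDATE:-, TRANSFORM:P1(v=0,ok=F), EMIT:-] out:-; bubbles=2
Tick 4: [PARSE:P3(v=10,ok=F), VALIDATE:P2(v=16,ok=F), TRANSFORM:-, EMIT:P1(v=0,ok=F)] out:-; bubbles=1
Tick 5: [PARSE:P4(v=13,ok=F), VALIDATE:P3(v=10,ok=T), TRANSFORM:P2(v=0,ok=F), EMIT:-] out:P1(v=0); bubbles=1
Tick 6: [PARSE:-, VALIDATE:P4(v=13,ok=F), TRANSFORM:P3(v=40,ok=T), EMIT:P2(v=0,ok=F)] out:-; bubbles=1
Tick 7: [PARSE:-, VALIDATE:-, TRANSFORM:P4(v=0,ok=F), EMIT:P3(v=40,ok=T)] out:P2(v=0); bubbles=2
Tick 8: [PARSE:-, VALIDATE:-, TRANSFORM:-, EMIT:P4(v=0,ok=F)] out:P3(v=40); bubbles=3
Tick 9: [PARSE:-, VALIDATE:-, TRANSFORM:-, EMIT:-] out:P4(v=0); bubbles=4
Total bubble-slots: 20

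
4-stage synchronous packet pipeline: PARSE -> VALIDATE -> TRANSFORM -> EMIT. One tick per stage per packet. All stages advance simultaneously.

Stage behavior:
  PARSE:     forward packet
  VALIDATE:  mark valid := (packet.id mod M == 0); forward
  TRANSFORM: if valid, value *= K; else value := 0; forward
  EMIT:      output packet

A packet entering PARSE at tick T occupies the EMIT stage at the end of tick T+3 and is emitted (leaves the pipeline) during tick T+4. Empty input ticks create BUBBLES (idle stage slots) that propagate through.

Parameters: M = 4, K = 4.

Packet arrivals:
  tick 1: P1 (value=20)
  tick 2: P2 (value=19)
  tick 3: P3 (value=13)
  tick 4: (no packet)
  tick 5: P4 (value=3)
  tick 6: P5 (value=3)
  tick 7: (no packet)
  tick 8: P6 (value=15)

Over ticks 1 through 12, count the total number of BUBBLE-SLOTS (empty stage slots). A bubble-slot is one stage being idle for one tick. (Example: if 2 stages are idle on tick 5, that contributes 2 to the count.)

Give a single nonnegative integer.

Tick 1: [PARSE:P1(v=20,ok=F), VALIDATE:-, TRANSFORM:-, EMIT:-] out:-; bubbles=3
Tick 2: [PARSE:P2(v=19,ok=F), VALIDATE:P1(v=20,ok=F), TRANSFORM:-, EMIT:-] out:-; bubbles=2
Tick 3: [PARSE:P3(v=13,ok=F), VALIDATE:P2(v=19,ok=F), TRANSFORM:P1(v=0,ok=F), EMIT:-] out:-; bubbles=1
Tick 4: [PARSE:-, VALIDATE:P3(v=13,ok=F), TRANSFORM:P2(v=0,ok=F), EMIT:P1(v=0,ok=F)] out:-; bubbles=1
Tick 5: [PARSE:P4(v=3,ok=F), VALIDATE:-, TRANSFORM:P3(v=0,ok=F), EMIT:P2(v=0,ok=F)] out:P1(v=0); bubbles=1
Tick 6: [PARSE:P5(v=3,ok=F), VALIDATE:P4(v=3,ok=T), TRANSFORM:-, EMIT:P3(v=0,ok=F)] out:P2(v=0); bubbles=1
Tick 7: [PARSE:-, VALIDATE:P5(v=3,ok=F), TRANSFORM:P4(v=12,ok=T), EMIT:-] out:P3(v=0); bubbles=2
Tick 8: [PARSE:P6(v=15,ok=F), VALIDATE:-, TRANSFORM:P5(v=0,ok=F), EMIT:P4(v=12,ok=T)] out:-; bubbles=1
Tick 9: [PARSE:-, VALIDATE:P6(v=15,ok=F), TRANSFORM:-, EMIT:P5(v=0,ok=F)] out:P4(v=12); bubbles=2
Tick 10: [PARSE:-, VALIDATE:-, TRANSFORM:P6(v=0,ok=F), EMIT:-] out:P5(v=0); bubbles=3
Tick 11: [PARSE:-, VALIDATE:-, TRANSFORM:-, EMIT:P6(v=0,ok=F)] out:-; bubbles=3
Tick 12: [PARSE:-, VALIDATE:-, TRANSFORM:-, EMIT:-] out:P6(v=0); bubbles=4
Total bubble-slots: 24

Answer: 24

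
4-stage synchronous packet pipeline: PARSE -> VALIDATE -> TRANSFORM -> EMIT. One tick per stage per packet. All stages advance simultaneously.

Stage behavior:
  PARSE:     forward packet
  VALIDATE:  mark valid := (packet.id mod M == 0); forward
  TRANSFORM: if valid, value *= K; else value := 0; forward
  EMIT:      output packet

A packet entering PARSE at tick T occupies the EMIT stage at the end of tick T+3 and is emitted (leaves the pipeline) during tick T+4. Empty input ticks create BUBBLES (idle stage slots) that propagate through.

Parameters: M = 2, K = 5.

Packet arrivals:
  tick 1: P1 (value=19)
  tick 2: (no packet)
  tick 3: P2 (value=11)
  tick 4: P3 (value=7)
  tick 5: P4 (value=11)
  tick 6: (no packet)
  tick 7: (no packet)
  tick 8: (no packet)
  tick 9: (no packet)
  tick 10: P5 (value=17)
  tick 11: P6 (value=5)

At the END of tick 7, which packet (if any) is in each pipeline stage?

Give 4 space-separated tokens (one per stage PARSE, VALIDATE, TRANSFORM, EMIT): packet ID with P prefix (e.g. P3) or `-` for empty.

Answer: - - P4 P3

Derivation:
Tick 1: [PARSE:P1(v=19,ok=F), VALIDATE:-, TRANSFORM:-, EMIT:-] out:-; in:P1
Tick 2: [PARSE:-, VALIDATE:P1(v=19,ok=F), TRANSFORM:-, EMIT:-] out:-; in:-
Tick 3: [PARSE:P2(v=11,ok=F), VALIDATE:-, TRANSFORM:P1(v=0,ok=F), EMIT:-] out:-; in:P2
Tick 4: [PARSE:P3(v=7,ok=F), VALIDATE:P2(v=11,ok=T), TRANSFORM:-, EMIT:P1(v=0,ok=F)] out:-; in:P3
Tick 5: [PARSE:P4(v=11,ok=F), VALIDATE:P3(v=7,ok=F), TRANSFORM:P2(v=55,ok=T), EMIT:-] out:P1(v=0); in:P4
Tick 6: [PARSE:-, VALIDATE:P4(v=11,ok=T), TRANSFORM:P3(v=0,ok=F), EMIT:P2(v=55,ok=T)] out:-; in:-
Tick 7: [PARSE:-, VALIDATE:-, TRANSFORM:P4(v=55,ok=T), EMIT:P3(v=0,ok=F)] out:P2(v=55); in:-
At end of tick 7: ['-', '-', 'P4', 'P3']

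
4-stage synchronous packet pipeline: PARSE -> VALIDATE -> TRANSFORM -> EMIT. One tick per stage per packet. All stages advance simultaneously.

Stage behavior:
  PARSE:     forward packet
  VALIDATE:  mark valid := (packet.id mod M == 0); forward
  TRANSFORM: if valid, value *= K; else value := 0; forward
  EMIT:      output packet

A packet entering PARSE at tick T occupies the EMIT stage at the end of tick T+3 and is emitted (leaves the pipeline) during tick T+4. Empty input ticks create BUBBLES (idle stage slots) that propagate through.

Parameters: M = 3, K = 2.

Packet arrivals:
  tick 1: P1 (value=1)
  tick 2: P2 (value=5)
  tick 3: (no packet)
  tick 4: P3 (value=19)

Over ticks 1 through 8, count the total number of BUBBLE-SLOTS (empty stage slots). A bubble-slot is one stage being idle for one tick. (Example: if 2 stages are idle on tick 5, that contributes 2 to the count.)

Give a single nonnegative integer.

Answer: 20

Derivation:
Tick 1: [PARSE:P1(v=1,ok=F), VALIDATE:-, TRANSFORM:-, EMIT:-] out:-; bubbles=3
Tick 2: [PARSE:P2(v=5,ok=F), VALIDATE:P1(v=1,ok=F), TRANSFORM:-, EMIT:-] out:-; bubbles=2
Tick 3: [PARSE:-, VALIDATE:P2(v=5,ok=F), TRANSFORM:P1(v=0,ok=F), EMIT:-] out:-; bubbles=2
Tick 4: [PARSE:P3(v=19,ok=F), VALIDATE:-, TRANSFORM:P2(v=0,ok=F), EMIT:P1(v=0,ok=F)] out:-; bubbles=1
Tick 5: [PARSE:-, VALIDATE:P3(v=19,ok=T), TRANSFORM:-, EMIT:P2(v=0,ok=F)] out:P1(v=0); bubbles=2
Tick 6: [PARSE:-, VALIDATE:-, TRANSFORM:P3(v=38,ok=T), EMIT:-] out:P2(v=0); bubbles=3
Tick 7: [PARSE:-, VALIDATE:-, TRANSFORM:-, EMIT:P3(v=38,ok=T)] out:-; bubbles=3
Tick 8: [PARSE:-, VALIDATE:-, TRANSFORM:-, EMIT:-] out:P3(v=38); bubbles=4
Total bubble-slots: 20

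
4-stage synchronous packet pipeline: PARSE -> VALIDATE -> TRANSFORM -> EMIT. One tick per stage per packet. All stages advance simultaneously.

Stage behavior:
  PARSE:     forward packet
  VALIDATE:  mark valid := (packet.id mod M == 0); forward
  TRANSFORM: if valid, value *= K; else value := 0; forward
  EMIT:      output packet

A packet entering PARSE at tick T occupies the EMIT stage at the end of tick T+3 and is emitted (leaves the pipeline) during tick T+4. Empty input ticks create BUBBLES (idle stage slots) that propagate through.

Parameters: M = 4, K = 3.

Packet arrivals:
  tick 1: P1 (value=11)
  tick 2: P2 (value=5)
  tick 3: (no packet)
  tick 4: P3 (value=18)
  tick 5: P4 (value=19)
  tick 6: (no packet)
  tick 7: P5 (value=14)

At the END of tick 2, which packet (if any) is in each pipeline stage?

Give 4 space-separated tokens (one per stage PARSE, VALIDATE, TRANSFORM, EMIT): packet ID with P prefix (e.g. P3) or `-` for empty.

Answer: P2 P1 - -

Derivation:
Tick 1: [PARSE:P1(v=11,ok=F), VALIDATE:-, TRANSFORM:-, EMIT:-] out:-; in:P1
Tick 2: [PARSE:P2(v=5,ok=F), VALIDATE:P1(v=11,ok=F), TRANSFORM:-, EMIT:-] out:-; in:P2
At end of tick 2: ['P2', 'P1', '-', '-']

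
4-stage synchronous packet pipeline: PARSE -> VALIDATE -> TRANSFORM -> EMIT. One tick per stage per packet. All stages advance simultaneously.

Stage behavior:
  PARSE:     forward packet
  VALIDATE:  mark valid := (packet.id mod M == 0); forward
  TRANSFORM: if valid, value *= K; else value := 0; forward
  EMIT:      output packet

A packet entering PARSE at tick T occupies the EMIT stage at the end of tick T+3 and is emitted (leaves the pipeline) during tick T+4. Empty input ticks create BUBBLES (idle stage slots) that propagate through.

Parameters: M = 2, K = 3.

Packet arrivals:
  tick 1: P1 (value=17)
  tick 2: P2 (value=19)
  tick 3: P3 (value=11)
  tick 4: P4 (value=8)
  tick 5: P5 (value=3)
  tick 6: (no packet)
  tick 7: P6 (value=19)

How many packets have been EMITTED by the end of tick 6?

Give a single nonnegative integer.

Tick 1: [PARSE:P1(v=17,ok=F), VALIDATE:-, TRANSFORM:-, EMIT:-] out:-; in:P1
Tick 2: [PARSE:P2(v=19,ok=F), VALIDATE:P1(v=17,ok=F), TRANSFORM:-, EMIT:-] out:-; in:P2
Tick 3: [PARSE:P3(v=11,ok=F), VALIDATE:P2(v=19,ok=T), TRANSFORM:P1(v=0,ok=F), EMIT:-] out:-; in:P3
Tick 4: [PARSE:P4(v=8,ok=F), VALIDATE:P3(v=11,ok=F), TRANSFORM:P2(v=57,ok=T), EMIT:P1(v=0,ok=F)] out:-; in:P4
Tick 5: [PARSE:P5(v=3,ok=F), VALIDATE:P4(v=8,ok=T), TRANSFORM:P3(v=0,ok=F), EMIT:P2(v=57,ok=T)] out:P1(v=0); in:P5
Tick 6: [PARSE:-, VALIDATE:P5(v=3,ok=F), TRANSFORM:P4(v=24,ok=T), EMIT:P3(v=0,ok=F)] out:P2(v=57); in:-
Emitted by tick 6: ['P1', 'P2']

Answer: 2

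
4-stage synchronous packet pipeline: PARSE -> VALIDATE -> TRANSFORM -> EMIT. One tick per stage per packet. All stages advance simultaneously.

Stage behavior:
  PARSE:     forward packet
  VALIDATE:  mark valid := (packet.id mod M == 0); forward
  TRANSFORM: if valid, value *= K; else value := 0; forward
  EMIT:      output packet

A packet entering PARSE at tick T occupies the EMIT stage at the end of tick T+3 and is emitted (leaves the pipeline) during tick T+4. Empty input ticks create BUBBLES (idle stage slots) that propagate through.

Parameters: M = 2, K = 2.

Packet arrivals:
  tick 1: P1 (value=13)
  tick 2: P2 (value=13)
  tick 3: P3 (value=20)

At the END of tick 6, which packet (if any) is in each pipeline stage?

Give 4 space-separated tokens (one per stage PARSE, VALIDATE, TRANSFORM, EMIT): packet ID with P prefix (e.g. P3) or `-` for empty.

Tick 1: [PARSE:P1(v=13,ok=F), VALIDATE:-, TRANSFORM:-, EMIT:-] out:-; in:P1
Tick 2: [PARSE:P2(v=13,ok=F), VALIDATE:P1(v=13,ok=F), TRANSFORM:-, EMIT:-] out:-; in:P2
Tick 3: [PARSE:P3(v=20,ok=F), VALIDATE:P2(v=13,ok=T), TRANSFORM:P1(v=0,ok=F), EMIT:-] out:-; in:P3
Tick 4: [PARSE:-, VALIDATE:P3(v=20,ok=F), TRANSFORM:P2(v=26,ok=T), EMIT:P1(v=0,ok=F)] out:-; in:-
Tick 5: [PARSE:-, VALIDATE:-, TRANSFORM:P3(v=0,ok=F), EMIT:P2(v=26,ok=T)] out:P1(v=0); in:-
Tick 6: [PARSE:-, VALIDATE:-, TRANSFORM:-, EMIT:P3(v=0,ok=F)] out:P2(v=26); in:-
At end of tick 6: ['-', '-', '-', 'P3']

Answer: - - - P3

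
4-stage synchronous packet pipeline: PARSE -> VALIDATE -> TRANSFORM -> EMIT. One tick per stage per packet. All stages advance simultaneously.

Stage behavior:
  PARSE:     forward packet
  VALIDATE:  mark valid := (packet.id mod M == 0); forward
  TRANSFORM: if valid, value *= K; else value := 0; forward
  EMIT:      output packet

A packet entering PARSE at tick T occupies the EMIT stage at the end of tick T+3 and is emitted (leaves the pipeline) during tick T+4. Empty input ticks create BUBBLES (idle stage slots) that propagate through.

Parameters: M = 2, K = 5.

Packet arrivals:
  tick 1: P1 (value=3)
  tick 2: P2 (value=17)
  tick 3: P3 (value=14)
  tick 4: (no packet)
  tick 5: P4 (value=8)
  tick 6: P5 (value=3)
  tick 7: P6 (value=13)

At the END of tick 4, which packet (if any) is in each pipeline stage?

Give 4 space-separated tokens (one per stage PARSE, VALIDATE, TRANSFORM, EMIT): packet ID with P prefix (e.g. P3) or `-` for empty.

Answer: - P3 P2 P1

Derivation:
Tick 1: [PARSE:P1(v=3,ok=F), VALIDATE:-, TRANSFORM:-, EMIT:-] out:-; in:P1
Tick 2: [PARSE:P2(v=17,ok=F), VALIDATE:P1(v=3,ok=F), TRANSFORM:-, EMIT:-] out:-; in:P2
Tick 3: [PARSE:P3(v=14,ok=F), VALIDATE:P2(v=17,ok=T), TRANSFORM:P1(v=0,ok=F), EMIT:-] out:-; in:P3
Tick 4: [PARSE:-, VALIDATE:P3(v=14,ok=F), TRANSFORM:P2(v=85,ok=T), EMIT:P1(v=0,ok=F)] out:-; in:-
At end of tick 4: ['-', 'P3', 'P2', 'P1']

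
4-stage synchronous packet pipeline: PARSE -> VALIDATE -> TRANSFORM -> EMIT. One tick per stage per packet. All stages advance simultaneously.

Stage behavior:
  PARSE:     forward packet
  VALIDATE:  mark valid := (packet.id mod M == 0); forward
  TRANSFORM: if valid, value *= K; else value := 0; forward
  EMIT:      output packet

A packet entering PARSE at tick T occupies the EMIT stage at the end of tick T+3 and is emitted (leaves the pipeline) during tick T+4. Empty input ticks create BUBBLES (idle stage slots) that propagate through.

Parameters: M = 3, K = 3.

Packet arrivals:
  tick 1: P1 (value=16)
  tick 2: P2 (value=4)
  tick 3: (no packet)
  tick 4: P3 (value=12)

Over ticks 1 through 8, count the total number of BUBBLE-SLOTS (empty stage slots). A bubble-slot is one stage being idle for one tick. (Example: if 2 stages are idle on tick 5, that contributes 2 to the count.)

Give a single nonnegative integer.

Tick 1: [PARSE:P1(v=16,ok=F), VALIDATE:-, TRANSFORM:-, EMIT:-] out:-; bubbles=3
Tick 2: [PARSE:P2(v=4,ok=F), VALIDATE:P1(v=16,ok=F), TRANSFORM:-, EMIT:-] out:-; bubbles=2
Tick 3: [PARSE:-, VALIDATE:P2(v=4,ok=F), TRANSFORM:P1(v=0,ok=F), EMIT:-] out:-; bubbles=2
Tick 4: [PARSE:P3(v=12,ok=F), VALIDATE:-, TRANSFORM:P2(v=0,ok=F), EMIT:P1(v=0,ok=F)] out:-; bubbles=1
Tick 5: [PARSE:-, VALIDATE:P3(v=12,ok=T), TRANSFORM:-, EMIT:P2(v=0,ok=F)] out:P1(v=0); bubbles=2
Tick 6: [PARSE:-, VALIDATE:-, TRANSFORM:P3(v=36,ok=T), EMIT:-] out:P2(v=0); bubbles=3
Tick 7: [PARSE:-, VALIDATE:-, TRANSFORM:-, EMIT:P3(v=36,ok=T)] out:-; bubbles=3
Tick 8: [PARSE:-, VALIDATE:-, TRANSFORM:-, EMIT:-] out:P3(v=36); bubbles=4
Total bubble-slots: 20

Answer: 20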